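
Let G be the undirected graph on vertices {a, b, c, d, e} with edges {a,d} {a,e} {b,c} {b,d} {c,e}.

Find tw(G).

A width-2 tree decomposition is:
Bags: B1 = {b, c, d}  B2 = {c, d, e}  B3 = {a, d, e}
Tree: B1–B2, B2–B3
Each bag holds 3 vertices, so the decomposition has width 2, which upper-bounds the treewidth. For the lower bound, G contains the cycle d–b–c–e–a–d, so G is not a forest; only forests have treewidth ≤ 1, hence tw(G) ≥ 2. The upper and lower bounds meet at 2, so that is the treewidth.

2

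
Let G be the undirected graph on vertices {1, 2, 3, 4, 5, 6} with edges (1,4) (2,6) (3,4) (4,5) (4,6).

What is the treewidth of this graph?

1

A width-1 tree decomposition is:
Bags: B1 = {2, 6}  B2 = {4, 6}  B3 = {4, 5}  B4 = {3, 4}  B5 = {1, 4}
Tree: B1–B2, B2–B3, B2–B4, B3–B5
Every bag has size at most 2, so the width is 2 − 1 = 1 and tw(G) ≤ 1. Since G has at least one edge (e.g. 6–2), it is not an edgeless graph, so tw(G) ≥ 1. Hence tw(G) = 1 exactly.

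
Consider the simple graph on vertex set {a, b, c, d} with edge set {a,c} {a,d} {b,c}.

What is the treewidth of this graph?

1

A width-1 tree decomposition is:
Bags: B1 = {a, d}  B2 = {a, c}  B3 = {b, c}
Tree: B1–B2, B2–B3
Every bag has size at most 2, so the width is 2 − 1 = 1 and tw(G) ≤ 1. Since G has at least one edge (e.g. a–d), it is not an edgeless graph, so tw(G) ≥ 1. Combining the bounds, tw(G) = 1.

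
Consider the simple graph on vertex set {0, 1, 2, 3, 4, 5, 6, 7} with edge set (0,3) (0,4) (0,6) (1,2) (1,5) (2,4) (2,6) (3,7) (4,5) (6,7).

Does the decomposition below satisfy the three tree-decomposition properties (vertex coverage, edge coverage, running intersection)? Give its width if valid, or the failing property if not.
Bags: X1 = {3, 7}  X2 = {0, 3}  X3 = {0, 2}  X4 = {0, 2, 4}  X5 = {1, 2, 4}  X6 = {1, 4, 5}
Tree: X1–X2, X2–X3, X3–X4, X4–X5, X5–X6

A tree decomposition must satisfy three properties: every vertex lies in some bag; for every edge, both endpoints lie together in some bag; and for every vertex, the bags containing it form a connected subtree. Here vertex 6 appears in no bag, so the decomposition is invalid.

No — vertex 6 appears in no bag.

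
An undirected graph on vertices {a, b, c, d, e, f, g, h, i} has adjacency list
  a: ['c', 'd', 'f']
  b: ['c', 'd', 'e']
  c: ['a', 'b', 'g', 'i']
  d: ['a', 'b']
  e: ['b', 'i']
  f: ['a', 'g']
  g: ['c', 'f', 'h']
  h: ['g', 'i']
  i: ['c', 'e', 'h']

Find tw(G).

A width-3 tree decomposition is:
Bags: B1 = {a, d, f, g}  B2 = {a, c, d, g}  B3 = {b, c, d, g}  B4 = {b, c, g, h}  B5 = {b, c, h, i}  B6 = {b, e, h, i}
Tree: B1–B2, B2–B3, B3–B4, B4–B5, B5–B6
The largest bag has 4 vertices, giving width 3; this decomposition certifies tw(G) ≤ 3. For the lower bound: the 4 vertex sets {a,d,f}, {g}, {c}, {b,e,h,i} are disjoint, each induces a connected subgraph, and every pair is joined by at least one edge of G. Contracting each set to a single vertex therefore yields K_{4} as a minor, and since treewidth is minor-monotone, tw(G) ≥ tw(K_{4}) = 3. The upper and lower bounds meet at 3, so that is the treewidth.

3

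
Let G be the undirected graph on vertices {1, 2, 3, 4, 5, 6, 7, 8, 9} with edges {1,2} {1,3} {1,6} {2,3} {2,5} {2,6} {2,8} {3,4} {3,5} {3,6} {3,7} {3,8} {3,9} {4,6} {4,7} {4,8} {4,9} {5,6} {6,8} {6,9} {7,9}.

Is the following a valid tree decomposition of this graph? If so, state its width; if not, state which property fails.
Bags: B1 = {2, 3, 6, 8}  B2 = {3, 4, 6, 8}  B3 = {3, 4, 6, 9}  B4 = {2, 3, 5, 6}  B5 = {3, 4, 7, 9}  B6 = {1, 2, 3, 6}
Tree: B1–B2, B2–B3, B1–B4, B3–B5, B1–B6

Yes; width 3.

Checking the three conditions: (i) the bags cover all of {1, 2, 3, 4, 5, 6, 7, 8, 9}; (ii) for each edge, some bag contains both endpoints; (iii) the bags containing any fixed vertex form a subtree. All hold, so the decomposition is valid with width 4 − 1 = 3.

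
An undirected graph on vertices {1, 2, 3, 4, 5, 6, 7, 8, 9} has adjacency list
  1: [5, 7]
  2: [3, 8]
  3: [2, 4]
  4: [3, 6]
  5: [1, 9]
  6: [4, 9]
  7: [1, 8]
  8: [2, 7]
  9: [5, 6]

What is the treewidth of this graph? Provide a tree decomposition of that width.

Treewidth 2.
One such decomposition:
Bags: B1 = {2, 3, 8}  B2 = {3, 7, 8}  B3 = {1, 3, 7}  B4 = {1, 3, 5}  B5 = {3, 5, 9}  B6 = {3, 6, 9}  B7 = {3, 4, 6}
Tree: B1–B2, B2–B3, B3–B4, B4–B5, B5–B6, B6–B7

Every bag has size at most 3, so the width is 3 − 1 = 2 and tw(G) ≤ 2. Since 3–2–8–7–1–5–9–6–4–3 is a cycle in G, G is not acyclic. Forests are exactly the graphs of treewidth ≤ 1, so tw(G) ≥ 2. The upper and lower bounds meet at 2, so that is the treewidth.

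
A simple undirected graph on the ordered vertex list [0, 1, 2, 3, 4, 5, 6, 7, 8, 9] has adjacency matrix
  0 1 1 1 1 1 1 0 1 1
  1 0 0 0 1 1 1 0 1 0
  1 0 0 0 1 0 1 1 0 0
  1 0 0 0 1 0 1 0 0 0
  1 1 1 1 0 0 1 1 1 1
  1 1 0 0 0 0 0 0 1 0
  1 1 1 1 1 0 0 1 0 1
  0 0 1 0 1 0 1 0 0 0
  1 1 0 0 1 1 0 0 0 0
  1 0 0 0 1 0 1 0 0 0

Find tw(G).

A width-3 tree decomposition is:
Bags: B1 = {0, 1, 4, 6}  B2 = {0, 4, 6, 9}  B3 = {0, 2, 4, 6}  B4 = {2, 4, 6, 7}  B5 = {0, 1, 4, 8}  B6 = {0, 1, 5, 8}  B7 = {0, 3, 4, 6}
Tree: B1–B2, B2–B3, B3–B4, B1–B5, B5–B6, B1–B7
The largest bag has 4 vertices, giving width 3; this decomposition certifies tw(G) ≤ 3. For the lower bound, the 4 vertices {0, 1, 4, 8} are pairwise adjacent, and any tree decomposition puts a clique entirely inside one bag — forcing width ≥ 3. The upper and lower bounds meet at 3, so that is the treewidth.

3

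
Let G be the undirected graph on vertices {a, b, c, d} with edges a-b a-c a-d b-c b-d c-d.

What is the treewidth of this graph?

3

A width-3 tree decomposition is:
Bags: B1 = {a, b, c, d}
Tree: (single bag)
A single bag containing all 4 vertices is trivially a valid decomposition of width 3. On the other hand G contains the 4-clique {a, b, c, d}. A clique must lie in a single bag of any decomposition, so no decomposition can have width below 3. The upper and lower bounds meet at 3, so that is the treewidth.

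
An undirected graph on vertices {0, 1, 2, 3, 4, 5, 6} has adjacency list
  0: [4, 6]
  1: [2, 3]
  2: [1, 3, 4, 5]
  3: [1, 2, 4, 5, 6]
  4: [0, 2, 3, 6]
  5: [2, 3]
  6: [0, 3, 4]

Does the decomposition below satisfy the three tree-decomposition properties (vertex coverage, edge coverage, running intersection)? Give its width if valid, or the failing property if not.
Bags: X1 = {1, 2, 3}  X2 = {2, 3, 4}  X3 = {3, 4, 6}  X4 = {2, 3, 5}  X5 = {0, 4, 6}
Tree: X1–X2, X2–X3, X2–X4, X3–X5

Checking the three conditions: (i) the bags cover all of {0, 1, 2, 3, 4, 5, 6}; (ii) for each edge, some bag contains both endpoints; (iii) the bags containing any fixed vertex form a subtree. All hold, so the decomposition is valid with width 3 − 1 = 2.

Yes; width 2.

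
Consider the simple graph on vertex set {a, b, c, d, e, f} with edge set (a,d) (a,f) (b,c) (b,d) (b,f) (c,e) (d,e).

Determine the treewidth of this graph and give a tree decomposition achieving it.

The largest bag has 3 vertices, giving width 2; this decomposition certifies tw(G) ≤ 2. Since a–f–b–d–a is a cycle in G, G is not acyclic. Forests are exactly the graphs of treewidth ≤ 1, so tw(G) ≥ 2. Combining the bounds, tw(G) = 2.

Treewidth 2.
One such decomposition:
Bags: B1 = {a, d, f}  B2 = {b, d, f}  B3 = {b, d, e}  B4 = {b, c, e}
Tree: B1–B2, B2–B3, B3–B4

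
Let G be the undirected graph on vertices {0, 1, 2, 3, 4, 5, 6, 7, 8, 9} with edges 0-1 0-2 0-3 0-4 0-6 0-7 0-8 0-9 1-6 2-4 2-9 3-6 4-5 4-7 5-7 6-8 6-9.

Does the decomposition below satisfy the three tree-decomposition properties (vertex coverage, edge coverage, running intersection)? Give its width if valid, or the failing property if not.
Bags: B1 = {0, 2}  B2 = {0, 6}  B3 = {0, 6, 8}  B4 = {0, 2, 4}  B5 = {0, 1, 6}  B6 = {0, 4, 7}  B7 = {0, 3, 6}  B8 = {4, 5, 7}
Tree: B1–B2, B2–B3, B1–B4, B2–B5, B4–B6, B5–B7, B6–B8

A tree decomposition must satisfy three properties: every vertex lies in some bag; for every edge, both endpoints lie together in some bag; and for every vertex, the bags containing it form a connected subtree. Here vertex 9 appears in no bag, so the decomposition is invalid.

No — vertex 9 appears in no bag.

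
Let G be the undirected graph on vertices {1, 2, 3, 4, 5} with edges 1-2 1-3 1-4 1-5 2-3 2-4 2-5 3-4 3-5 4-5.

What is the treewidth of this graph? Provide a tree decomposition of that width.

Treewidth 4.
Bags: B1 = {1, 2, 3, 4, 5}
Tree: (single bag)

With just one bag of size 5, the width is 5 − 1 = 4, so tw(G) ≤ 4. For the lower bound, the 5 vertices {1, 2, 3, 4, 5} are pairwise adjacent, and any tree decomposition puts a clique entirely inside one bag — forcing width ≥ 4. The upper and lower bounds meet at 4, so that is the treewidth.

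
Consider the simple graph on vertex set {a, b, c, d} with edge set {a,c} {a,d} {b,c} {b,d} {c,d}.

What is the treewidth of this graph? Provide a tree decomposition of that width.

Every bag has size at most 3, so the width is 3 − 1 = 2 and tw(G) ≤ 2. For the lower bound, the 3 vertices {a, c, d} are pairwise adjacent, and any tree decomposition puts a clique entirely inside one bag — forcing width ≥ 2. Therefore the treewidth is 2.

Treewidth 2.
One optimal decomposition is:
Bags: B1 = {a, c, d}  B2 = {b, c, d}
Tree: B1–B2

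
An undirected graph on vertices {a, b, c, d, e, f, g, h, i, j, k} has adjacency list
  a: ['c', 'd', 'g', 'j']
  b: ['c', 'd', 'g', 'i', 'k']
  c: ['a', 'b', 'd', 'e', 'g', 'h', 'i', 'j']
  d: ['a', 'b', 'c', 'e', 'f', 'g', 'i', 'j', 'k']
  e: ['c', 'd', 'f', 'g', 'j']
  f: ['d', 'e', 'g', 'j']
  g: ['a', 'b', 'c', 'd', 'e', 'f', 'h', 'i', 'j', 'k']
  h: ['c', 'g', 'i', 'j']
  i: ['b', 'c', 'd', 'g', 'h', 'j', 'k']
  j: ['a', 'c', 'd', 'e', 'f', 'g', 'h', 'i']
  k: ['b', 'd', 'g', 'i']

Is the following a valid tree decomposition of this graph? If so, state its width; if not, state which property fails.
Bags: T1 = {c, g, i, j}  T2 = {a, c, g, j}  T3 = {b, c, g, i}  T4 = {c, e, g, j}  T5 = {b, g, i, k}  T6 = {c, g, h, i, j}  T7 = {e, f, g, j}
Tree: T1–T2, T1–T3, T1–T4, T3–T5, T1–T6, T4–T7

A tree decomposition must satisfy three properties: every vertex lies in some bag; for every edge, both endpoints lie together in some bag; and for every vertex, the bags containing it form a connected subtree. Here vertex d appears in no bag, so the decomposition is invalid.

No — vertex d appears in no bag.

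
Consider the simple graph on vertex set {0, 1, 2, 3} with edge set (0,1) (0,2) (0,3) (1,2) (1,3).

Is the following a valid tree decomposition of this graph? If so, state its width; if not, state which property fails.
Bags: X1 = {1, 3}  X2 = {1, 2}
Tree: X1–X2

A tree decomposition must satisfy three properties: every vertex lies in some bag; for every edge, both endpoints lie together in some bag; and for every vertex, the bags containing it form a connected subtree. Here vertex 0 appears in no bag, so the decomposition is invalid.

No — vertex 0 appears in no bag.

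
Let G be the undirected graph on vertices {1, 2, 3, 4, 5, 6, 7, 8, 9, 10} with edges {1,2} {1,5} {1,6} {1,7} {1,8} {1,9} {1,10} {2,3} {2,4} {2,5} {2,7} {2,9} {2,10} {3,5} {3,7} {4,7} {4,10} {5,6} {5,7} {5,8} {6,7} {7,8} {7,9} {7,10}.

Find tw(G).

3

A width-3 tree decomposition is:
Bags: B1 = {1, 2, 5, 7}  B2 = {1, 5, 6, 7}  B3 = {1, 5, 7, 8}  B4 = {1, 2, 7, 10}  B5 = {1, 2, 7, 9}  B6 = {2, 3, 5, 7}  B7 = {2, 4, 7, 10}
Tree: B1–B2, B2–B3, B1–B4, B4–B5, B1–B6, B4–B7
Each bag holds 4 vertices, so the decomposition has width 3, which upper-bounds the treewidth. For the lower bound, the 4 vertices {1, 5, 7, 8} are pairwise adjacent, and any tree decomposition puts a clique entirely inside one bag — forcing width ≥ 3. Hence tw(G) = 3 exactly.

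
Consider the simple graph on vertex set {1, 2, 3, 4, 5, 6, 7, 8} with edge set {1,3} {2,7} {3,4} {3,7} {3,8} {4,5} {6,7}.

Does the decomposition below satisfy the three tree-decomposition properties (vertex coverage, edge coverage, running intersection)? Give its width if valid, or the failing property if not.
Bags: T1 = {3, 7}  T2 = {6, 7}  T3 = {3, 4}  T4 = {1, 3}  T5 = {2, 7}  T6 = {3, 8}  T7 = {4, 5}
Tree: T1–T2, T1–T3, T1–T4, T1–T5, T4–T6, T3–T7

Vertex coverage: the bags together contain {1, 2, 3, 4, 5, 6, 7, 8}, the full vertex set. Edge coverage: each edge of G has both endpoints in at least one bag. Running intersection: for every vertex, the bags containing it form a connected subtree. All three properties hold, so this is a valid tree decomposition of width max|bag| − 1 = 1, and hence tw(G) ≤ 1.

Yes; width 1.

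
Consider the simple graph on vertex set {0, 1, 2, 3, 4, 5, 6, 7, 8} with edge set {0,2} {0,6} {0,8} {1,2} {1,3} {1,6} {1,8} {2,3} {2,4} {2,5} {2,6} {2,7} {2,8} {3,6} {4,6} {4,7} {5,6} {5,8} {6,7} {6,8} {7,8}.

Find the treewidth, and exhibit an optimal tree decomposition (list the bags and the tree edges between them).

Treewidth 3.
Bags: B1 = {0, 2, 6, 8}  B2 = {2, 5, 6, 8}  B3 = {2, 6, 7, 8}  B4 = {1, 2, 6, 8}  B5 = {2, 4, 6, 7}  B6 = {1, 2, 3, 6}
Tree: B1–B2, B1–B3, B3–B4, B3–B5, B4–B6

Each bag holds 4 vertices, so the decomposition has width 3, which upper-bounds the treewidth. Conversely, {0, 2, 6, 8} is a clique of size 4, and the vertices of any clique must share a bag in every tree decomposition; so some bag has ≥ 4 vertices and tw(G) ≥ 3. The upper and lower bounds meet at 3, so that is the treewidth.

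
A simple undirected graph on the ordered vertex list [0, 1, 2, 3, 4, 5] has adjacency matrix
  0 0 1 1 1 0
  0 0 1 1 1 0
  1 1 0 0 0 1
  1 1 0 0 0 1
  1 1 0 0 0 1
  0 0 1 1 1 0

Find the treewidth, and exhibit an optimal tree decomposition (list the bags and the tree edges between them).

Treewidth 3.
Bags: B1 = {0, 1, 3, 5}  B2 = {0, 1, 2, 5}  B3 = {0, 1, 4, 5}
Tree: B1–B2, B2–B3

The largest bag has 4 vertices, giving width 3; this decomposition certifies tw(G) ≤ 3. For the lower bound: the 4 vertex sets {0,3}, {1,2}, {5}, {4} are disjoint, each induces a connected subgraph, and every pair is joined by at least one edge of G. Contracting each set to a single vertex therefore yields K_{4} as a minor, and since treewidth is minor-monotone, tw(G) ≥ tw(K_{4}) = 3. Combining the bounds, tw(G) = 3.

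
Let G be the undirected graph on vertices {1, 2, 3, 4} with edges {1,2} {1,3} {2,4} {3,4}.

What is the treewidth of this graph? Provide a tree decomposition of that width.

Treewidth 2.
Bags: B1 = {1, 2, 4}  B2 = {1, 3, 4}
Tree: B1–B2

Every bag has size at most 3, so the width is 3 − 1 = 2 and tw(G) ≤ 2. Since 1–2–4–3–1 is a cycle in G, G is not acyclic. Forests are exactly the graphs of treewidth ≤ 1, so tw(G) ≥ 2. The upper and lower bounds meet at 2, so that is the treewidth.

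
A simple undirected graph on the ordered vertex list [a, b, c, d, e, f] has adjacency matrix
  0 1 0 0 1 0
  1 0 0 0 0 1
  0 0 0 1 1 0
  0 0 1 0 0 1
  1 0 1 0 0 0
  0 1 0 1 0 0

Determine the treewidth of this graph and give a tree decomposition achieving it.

Every bag has size at most 3, so the width is 3 − 1 = 2 and tw(G) ≤ 2. For the lower bound, G contains the cycle e–c–d–f–b–a–e, so G is not a forest; only forests have treewidth ≤ 1, hence tw(G) ≥ 2. Combining the bounds, tw(G) = 2.

Treewidth 2.
One such decomposition:
Bags: B1 = {c, d, e}  B2 = {d, e, f}  B3 = {b, e, f}  B4 = {a, b, e}
Tree: B1–B2, B2–B3, B3–B4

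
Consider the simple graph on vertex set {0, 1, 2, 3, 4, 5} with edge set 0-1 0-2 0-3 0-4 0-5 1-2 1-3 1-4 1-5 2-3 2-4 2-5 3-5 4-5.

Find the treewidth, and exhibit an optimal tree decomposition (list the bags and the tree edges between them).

Treewidth 4.
Bags: B1 = {0, 1, 2, 3, 5}  B2 = {0, 1, 2, 4, 5}
Tree: B1–B2

The largest bag has 5 vertices, giving width 4; this decomposition certifies tw(G) ≤ 4. For the lower bound, the 5 vertices {0, 1, 2, 3, 5} are pairwise adjacent, and any tree decomposition puts a clique entirely inside one bag — forcing width ≥ 4. Therefore the treewidth is 4.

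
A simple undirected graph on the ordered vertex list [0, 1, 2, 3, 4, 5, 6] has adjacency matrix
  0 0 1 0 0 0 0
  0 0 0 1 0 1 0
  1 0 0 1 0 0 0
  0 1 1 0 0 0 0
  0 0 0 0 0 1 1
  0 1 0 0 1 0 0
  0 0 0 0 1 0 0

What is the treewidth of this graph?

1

A width-1 tree decomposition is:
Bags: B1 = {4, 6}  B2 = {4, 5}  B3 = {1, 5}  B4 = {1, 3}  B5 = {2, 3}  B6 = {0, 2}
Tree: B1–B2, B2–B3, B3–B4, B4–B5, B5–B6
The largest bag has 2 vertices, giving width 1; this decomposition certifies tw(G) ≤ 1. Any graph with an edge has treewidth ≥ 1, and G has the edge 6–4. Therefore the treewidth is 1.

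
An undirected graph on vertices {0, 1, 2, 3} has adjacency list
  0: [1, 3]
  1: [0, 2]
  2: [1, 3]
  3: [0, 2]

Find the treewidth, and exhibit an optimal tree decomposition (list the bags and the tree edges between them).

Treewidth 2.
One optimal decomposition is:
Bags: B1 = {0, 1, 3}  B2 = {1, 2, 3}
Tree: B1–B2

Each bag holds 3 vertices, so the decomposition has width 2, which upper-bounds the treewidth. For the lower bound, G contains the cycle 3–0–1–2–3, so G is not a forest; only forests have treewidth ≤ 1, hence tw(G) ≥ 2. Hence tw(G) = 2 exactly.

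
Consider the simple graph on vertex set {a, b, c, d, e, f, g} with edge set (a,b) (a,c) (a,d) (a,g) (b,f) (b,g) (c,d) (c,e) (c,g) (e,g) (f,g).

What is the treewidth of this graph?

A width-2 tree decomposition is:
Bags: B1 = {a, c, g}  B2 = {a, b, g}  B3 = {b, f, g}  B4 = {a, c, d}  B5 = {c, e, g}
Tree: B1–B2, B2–B3, B1–B4, B1–B5
Each bag holds 3 vertices, so the decomposition has width 2, which upper-bounds the treewidth. On the other hand G contains the 3-clique {a, c, d}. A clique must lie in a single bag of any decomposition, so no decomposition can have width below 2. The upper and lower bounds meet at 2, so that is the treewidth.

2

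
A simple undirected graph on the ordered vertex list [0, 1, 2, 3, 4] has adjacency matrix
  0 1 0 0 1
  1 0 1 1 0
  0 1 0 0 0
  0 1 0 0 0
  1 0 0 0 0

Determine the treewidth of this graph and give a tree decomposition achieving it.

Treewidth 1.
One optimal decomposition is:
Bags: B1 = {1, 2}  B2 = {0, 1}  B3 = {0, 4}  B4 = {1, 3}
Tree: B1–B2, B2–B3, B2–B4

Each bag holds 2 vertices, so the decomposition has width 1, which upper-bounds the treewidth. G has an edge, so its treewidth is at least 1. Hence tw(G) = 1 exactly.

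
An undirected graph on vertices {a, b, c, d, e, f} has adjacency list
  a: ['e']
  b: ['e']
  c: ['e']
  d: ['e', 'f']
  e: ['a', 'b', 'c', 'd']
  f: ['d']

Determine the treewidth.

1

A width-1 tree decomposition is:
Bags: B1 = {d, e}  B2 = {b, e}  B3 = {a, e}  B4 = {d, f}  B5 = {c, e}
Tree: B1–B2, B2–B3, B1–B4, B2–B5
Each bag holds 2 vertices, so the decomposition has width 1, which upper-bounds the treewidth. G has an edge, so its treewidth is at least 1. Therefore the treewidth is 1.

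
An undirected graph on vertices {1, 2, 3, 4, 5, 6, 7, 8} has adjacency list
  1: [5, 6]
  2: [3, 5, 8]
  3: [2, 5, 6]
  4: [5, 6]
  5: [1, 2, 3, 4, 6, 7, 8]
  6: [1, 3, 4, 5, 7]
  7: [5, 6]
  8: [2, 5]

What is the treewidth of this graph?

2

A width-2 tree decomposition is:
Bags: B1 = {3, 5, 6}  B2 = {1, 5, 6}  B3 = {4, 5, 6}  B4 = {5, 6, 7}  B5 = {2, 3, 5}  B6 = {2, 5, 8}
Tree: B1–B2, B2–B3, B2–B4, B1–B5, B5–B6
The largest bag has 3 vertices, giving width 2; this decomposition certifies tw(G) ≤ 2. For the lower bound, the 3 vertices {2, 5, 8} are pairwise adjacent, and any tree decomposition puts a clique entirely inside one bag — forcing width ≥ 2. Therefore the treewidth is 2.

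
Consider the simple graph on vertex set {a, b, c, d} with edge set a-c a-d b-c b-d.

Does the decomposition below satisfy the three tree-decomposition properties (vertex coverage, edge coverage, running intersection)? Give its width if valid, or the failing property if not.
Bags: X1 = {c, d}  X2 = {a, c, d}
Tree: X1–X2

No — vertex b appears in no bag.

A tree decomposition must satisfy three properties: every vertex lies in some bag; for every edge, both endpoints lie together in some bag; and for every vertex, the bags containing it form a connected subtree. Here vertex b appears in no bag, so the decomposition is invalid.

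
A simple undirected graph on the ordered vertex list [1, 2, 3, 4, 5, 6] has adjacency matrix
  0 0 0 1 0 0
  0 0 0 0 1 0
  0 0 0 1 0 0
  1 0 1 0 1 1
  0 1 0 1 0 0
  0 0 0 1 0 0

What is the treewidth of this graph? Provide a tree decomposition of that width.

Treewidth 1.
One optimal decomposition is:
Bags: B1 = {4, 5}  B2 = {4, 6}  B3 = {1, 4}  B4 = {3, 4}  B5 = {2, 5}
Tree: B1–B2, B2–B3, B2–B4, B1–B5

Every bag has size at most 2, so the width is 2 − 1 = 1 and tw(G) ≤ 1. Since G has at least one edge (e.g. 4–5), it is not an edgeless graph, so tw(G) ≥ 1. Combining the bounds, tw(G) = 1.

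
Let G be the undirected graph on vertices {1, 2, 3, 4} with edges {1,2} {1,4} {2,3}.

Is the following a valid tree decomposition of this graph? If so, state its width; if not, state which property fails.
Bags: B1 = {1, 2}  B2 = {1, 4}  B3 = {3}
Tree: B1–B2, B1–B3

No — edge (2,3) lies in no bag.

A tree decomposition must satisfy three properties: every vertex lies in some bag; for every edge, both endpoints lie together in some bag; and for every vertex, the bags containing it form a connected subtree. Here edge (2,3) lies in no bag, so the decomposition is invalid.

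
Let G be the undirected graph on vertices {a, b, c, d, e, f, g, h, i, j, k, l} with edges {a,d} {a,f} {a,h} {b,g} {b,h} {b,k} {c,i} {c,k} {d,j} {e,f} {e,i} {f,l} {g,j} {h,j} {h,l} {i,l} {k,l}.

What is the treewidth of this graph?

A width-3 tree decomposition is:
Bags: B1 = {c, e, f, i}  B2 = {c, f, i, l}  B3 = {c, f, k, l}  B4 = {a, f, k, l}  B5 = {a, h, k, l}  B6 = {a, b, h, k}  B7 = {a, b, d, h}  B8 = {b, d, h, j}  B9 = {b, d, g, j}
Tree: B1–B2, B2–B3, B3–B4, B4–B5, B5–B6, B6–B7, B7–B8, B8–B9
The largest bag has 4 vertices, giving width 3; this decomposition certifies tw(G) ≤ 3. For the lower bound: the 4 vertex sets {c,e,i}, {f}, {l}, {a,b,h,k} are disjoint, each induces a connected subgraph, and every pair is joined by at least one edge of G. Contracting each set to a single vertex therefore yields K_{4} as a minor, and since treewidth is minor-monotone, tw(G) ≥ tw(K_{4}) = 3. Therefore the treewidth is 3.

3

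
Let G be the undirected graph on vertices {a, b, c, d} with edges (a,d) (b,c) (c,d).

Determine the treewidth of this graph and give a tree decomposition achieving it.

Every bag has size at most 2, so the width is 2 − 1 = 1 and tw(G) ≤ 1. Any graph with an edge has treewidth ≥ 1, and G has the edge b–c. The upper and lower bounds meet at 1, so that is the treewidth.

Treewidth 1.
One optimal decomposition is:
Bags: B1 = {b, c}  B2 = {c, d}  B3 = {a, d}
Tree: B1–B2, B2–B3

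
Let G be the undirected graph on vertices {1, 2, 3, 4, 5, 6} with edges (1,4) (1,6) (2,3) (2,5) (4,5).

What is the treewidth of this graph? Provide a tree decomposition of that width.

The largest bag has 2 vertices, giving width 1; this decomposition certifies tw(G) ≤ 1. Since G has at least one edge (e.g. 6–1), it is not an edgeless graph, so tw(G) ≥ 1. The upper and lower bounds meet at 1, so that is the treewidth.

Treewidth 1.
One such decomposition:
Bags: B1 = {1, 6}  B2 = {1, 4}  B3 = {4, 5}  B4 = {2, 5}  B5 = {2, 3}
Tree: B1–B2, B2–B3, B3–B4, B4–B5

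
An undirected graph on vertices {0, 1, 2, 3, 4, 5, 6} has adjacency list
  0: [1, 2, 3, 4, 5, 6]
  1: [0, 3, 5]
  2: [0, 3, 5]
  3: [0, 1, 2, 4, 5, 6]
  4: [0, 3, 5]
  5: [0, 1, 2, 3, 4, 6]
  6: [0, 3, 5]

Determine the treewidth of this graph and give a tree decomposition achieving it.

Treewidth 3.
Bags: B1 = {0, 2, 3, 5}  B2 = {0, 3, 5, 6}  B3 = {0, 1, 3, 5}  B4 = {0, 3, 4, 5}
Tree: B1–B2, B1–B3, B2–B4

Every bag has size at most 4, so the width is 4 − 1 = 3 and tw(G) ≤ 3. Conversely, {0, 1, 3, 5} is a clique of size 4, and the vertices of any clique must share a bag in every tree decomposition; so some bag has ≥ 4 vertices and tw(G) ≥ 3. Therefore the treewidth is 3.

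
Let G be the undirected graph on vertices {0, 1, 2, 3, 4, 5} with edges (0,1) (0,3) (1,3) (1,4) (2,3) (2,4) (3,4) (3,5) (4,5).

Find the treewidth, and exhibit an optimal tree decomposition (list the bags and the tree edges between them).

Treewidth 2.
Bags: B1 = {2, 3, 4}  B2 = {1, 3, 4}  B3 = {0, 1, 3}  B4 = {3, 4, 5}
Tree: B1–B2, B2–B3, B1–B4

The largest bag has 3 vertices, giving width 2; this decomposition certifies tw(G) ≤ 2. Conversely, {0, 1, 3} is a clique of size 3, and the vertices of any clique must share a bag in every tree decomposition; so some bag has ≥ 3 vertices and tw(G) ≥ 2. Therefore the treewidth is 2.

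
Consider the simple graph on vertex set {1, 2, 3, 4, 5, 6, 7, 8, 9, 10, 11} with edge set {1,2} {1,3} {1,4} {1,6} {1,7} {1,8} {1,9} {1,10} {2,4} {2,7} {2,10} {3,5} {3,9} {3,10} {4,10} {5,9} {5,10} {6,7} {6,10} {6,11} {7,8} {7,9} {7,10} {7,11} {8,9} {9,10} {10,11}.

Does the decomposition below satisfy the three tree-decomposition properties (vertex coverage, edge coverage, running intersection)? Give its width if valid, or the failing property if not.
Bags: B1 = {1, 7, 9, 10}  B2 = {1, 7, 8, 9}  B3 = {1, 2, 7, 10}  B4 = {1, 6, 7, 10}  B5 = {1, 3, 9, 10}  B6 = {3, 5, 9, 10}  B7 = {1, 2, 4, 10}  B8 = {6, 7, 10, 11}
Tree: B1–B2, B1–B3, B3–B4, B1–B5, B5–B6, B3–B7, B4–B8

Every vertex of G appears in some bag (union = {1, 2, 3, 4, 5, 6, 7, 8, 9, 10, 11}); every edge is covered by a bag; and for each vertex v the set of bags containing v is connected in the bag tree. The decomposition is therefore valid. The largest bag has 4 vertices, so the width is 3.

Yes; width 3.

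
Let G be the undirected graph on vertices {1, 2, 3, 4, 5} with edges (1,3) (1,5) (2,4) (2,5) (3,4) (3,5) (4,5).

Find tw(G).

2

A width-2 tree decomposition is:
Bags: B1 = {1, 3, 5}  B2 = {3, 4, 5}  B3 = {2, 4, 5}
Tree: B1–B2, B2–B3
The largest bag has 3 vertices, giving width 2; this decomposition certifies tw(G) ≤ 2. Conversely, {2, 4, 5} is a clique of size 3, and the vertices of any clique must share a bag in every tree decomposition; so some bag has ≥ 3 vertices and tw(G) ≥ 2. Hence tw(G) = 2 exactly.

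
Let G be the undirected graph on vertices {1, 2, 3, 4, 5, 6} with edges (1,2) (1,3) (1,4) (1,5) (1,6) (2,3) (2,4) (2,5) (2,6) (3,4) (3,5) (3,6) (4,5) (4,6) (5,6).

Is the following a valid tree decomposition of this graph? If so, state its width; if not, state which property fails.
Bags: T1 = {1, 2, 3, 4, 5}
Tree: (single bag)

No — vertex 6 appears in no bag.

A tree decomposition must satisfy three properties: every vertex lies in some bag; for every edge, both endpoints lie together in some bag; and for every vertex, the bags containing it form a connected subtree. Here vertex 6 appears in no bag, so the decomposition is invalid.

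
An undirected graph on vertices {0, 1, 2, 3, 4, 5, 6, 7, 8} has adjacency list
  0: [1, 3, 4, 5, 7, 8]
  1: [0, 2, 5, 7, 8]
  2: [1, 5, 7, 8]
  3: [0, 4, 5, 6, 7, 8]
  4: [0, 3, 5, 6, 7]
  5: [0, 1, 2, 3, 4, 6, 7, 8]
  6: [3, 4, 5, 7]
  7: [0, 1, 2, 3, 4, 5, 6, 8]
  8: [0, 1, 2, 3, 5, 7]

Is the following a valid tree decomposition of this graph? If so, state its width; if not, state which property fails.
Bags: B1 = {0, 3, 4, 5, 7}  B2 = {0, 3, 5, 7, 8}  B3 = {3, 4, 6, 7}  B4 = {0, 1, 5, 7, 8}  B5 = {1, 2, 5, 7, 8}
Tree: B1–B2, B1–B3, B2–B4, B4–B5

No — edge (5,6) lies in no bag.

A tree decomposition must satisfy three properties: every vertex lies in some bag; for every edge, both endpoints lie together in some bag; and for every vertex, the bags containing it form a connected subtree. Here edge (5,6) lies in no bag, so the decomposition is invalid.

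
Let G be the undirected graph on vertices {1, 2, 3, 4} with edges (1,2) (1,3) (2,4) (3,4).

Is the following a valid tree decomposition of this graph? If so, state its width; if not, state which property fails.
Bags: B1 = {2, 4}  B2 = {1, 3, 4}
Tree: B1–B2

No — edge (1,2) lies in no bag.

A tree decomposition must satisfy three properties: every vertex lies in some bag; for every edge, both endpoints lie together in some bag; and for every vertex, the bags containing it form a connected subtree. Here edge (1,2) lies in no bag, so the decomposition is invalid.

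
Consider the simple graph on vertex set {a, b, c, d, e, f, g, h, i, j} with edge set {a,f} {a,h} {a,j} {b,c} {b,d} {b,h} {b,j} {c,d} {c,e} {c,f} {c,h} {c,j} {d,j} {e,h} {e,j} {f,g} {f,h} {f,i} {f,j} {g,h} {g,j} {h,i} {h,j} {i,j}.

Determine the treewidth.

A width-3 tree decomposition is:
Bags: B1 = {b, c, h, j}  B2 = {c, f, h, j}  B3 = {a, f, h, j}  B4 = {c, e, h, j}  B5 = {b, c, d, j}  B6 = {f, g, h, j}  B7 = {f, h, i, j}
Tree: B1–B2, B2–B3, B1–B4, B1–B5, B3–B6, B6–B7
Each bag holds 4 vertices, so the decomposition has width 3, which upper-bounds the treewidth. For the lower bound, the 4 vertices {b, c, d, j} are pairwise adjacent, and any tree decomposition puts a clique entirely inside one bag — forcing width ≥ 3. Hence tw(G) = 3 exactly.

3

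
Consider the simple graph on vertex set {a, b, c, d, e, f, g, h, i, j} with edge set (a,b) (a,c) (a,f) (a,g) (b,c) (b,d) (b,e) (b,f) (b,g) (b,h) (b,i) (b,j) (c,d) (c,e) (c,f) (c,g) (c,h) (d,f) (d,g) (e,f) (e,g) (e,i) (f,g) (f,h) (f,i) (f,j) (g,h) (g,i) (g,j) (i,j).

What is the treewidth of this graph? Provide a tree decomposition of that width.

Treewidth 4.
Bags: B1 = {b, c, e, f, g}  B2 = {b, c, d, f, g}  B3 = {b, e, f, g, i}  B4 = {a, b, c, f, g}  B5 = {b, c, f, g, h}  B6 = {b, f, g, i, j}
Tree: B1–B2, B1–B3, B2–B4, B2–B5, B3–B6

The largest bag has 5 vertices, giving width 4; this decomposition certifies tw(G) ≤ 4. Conversely, {b, f, g, i, j} is a clique of size 5, and the vertices of any clique must share a bag in every tree decomposition; so some bag has ≥ 5 vertices and tw(G) ≥ 4. Therefore the treewidth is 4.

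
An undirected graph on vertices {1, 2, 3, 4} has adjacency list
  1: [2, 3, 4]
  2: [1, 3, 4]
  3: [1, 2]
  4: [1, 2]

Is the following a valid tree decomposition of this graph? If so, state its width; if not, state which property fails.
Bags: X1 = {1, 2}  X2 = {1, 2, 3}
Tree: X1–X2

No — vertex 4 appears in no bag.

A tree decomposition must satisfy three properties: every vertex lies in some bag; for every edge, both endpoints lie together in some bag; and for every vertex, the bags containing it form a connected subtree. Here vertex 4 appears in no bag, so the decomposition is invalid.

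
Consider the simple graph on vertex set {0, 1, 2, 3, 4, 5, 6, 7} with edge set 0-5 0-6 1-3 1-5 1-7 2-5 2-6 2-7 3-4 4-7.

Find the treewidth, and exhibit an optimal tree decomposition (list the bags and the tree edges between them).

Treewidth 2.
One such decomposition:
Bags: B1 = {0, 5, 6}  B2 = {2, 5, 6}  B3 = {1, 2, 5}  B4 = {1, 2, 7}  B5 = {1, 3, 7}  B6 = {3, 4, 7}
Tree: B1–B2, B2–B3, B3–B4, B4–B5, B5–B6

The largest bag has 3 vertices, giving width 2; this decomposition certifies tw(G) ≤ 2. Since 0–6–2–5–0 is a cycle in G, G is not acyclic. Forests are exactly the graphs of treewidth ≤ 1, so tw(G) ≥ 2. Therefore the treewidth is 2.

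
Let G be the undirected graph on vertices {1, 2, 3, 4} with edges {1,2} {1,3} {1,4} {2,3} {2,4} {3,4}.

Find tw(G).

3

A width-3 tree decomposition is:
Bags: B1 = {1, 2, 3, 4}
Tree: (single bag)
A single bag containing all 4 vertices is trivially a valid decomposition of width 3. Conversely, {1, 2, 3, 4} is a clique of size 4, and the vertices of any clique must share a bag in every tree decomposition; so some bag has ≥ 4 vertices and tw(G) ≥ 3. Hence tw(G) = 3 exactly.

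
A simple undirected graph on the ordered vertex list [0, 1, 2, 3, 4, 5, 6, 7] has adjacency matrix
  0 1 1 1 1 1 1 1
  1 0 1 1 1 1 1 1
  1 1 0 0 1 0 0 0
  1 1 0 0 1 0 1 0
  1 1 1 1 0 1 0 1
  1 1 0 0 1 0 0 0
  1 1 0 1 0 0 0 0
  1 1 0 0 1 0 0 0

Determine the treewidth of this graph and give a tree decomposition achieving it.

Every bag has size at most 4, so the width is 4 − 1 = 3 and tw(G) ≤ 3. For the lower bound, the 4 vertices {0, 1, 2, 4} are pairwise adjacent, and any tree decomposition puts a clique entirely inside one bag — forcing width ≥ 3. Therefore the treewidth is 3.

Treewidth 3.
One such decomposition:
Bags: B1 = {0, 1, 3, 6}  B2 = {0, 1, 3, 4}  B3 = {0, 1, 4, 7}  B4 = {0, 1, 2, 4}  B5 = {0, 1, 4, 5}
Tree: B1–B2, B2–B3, B3–B4, B3–B5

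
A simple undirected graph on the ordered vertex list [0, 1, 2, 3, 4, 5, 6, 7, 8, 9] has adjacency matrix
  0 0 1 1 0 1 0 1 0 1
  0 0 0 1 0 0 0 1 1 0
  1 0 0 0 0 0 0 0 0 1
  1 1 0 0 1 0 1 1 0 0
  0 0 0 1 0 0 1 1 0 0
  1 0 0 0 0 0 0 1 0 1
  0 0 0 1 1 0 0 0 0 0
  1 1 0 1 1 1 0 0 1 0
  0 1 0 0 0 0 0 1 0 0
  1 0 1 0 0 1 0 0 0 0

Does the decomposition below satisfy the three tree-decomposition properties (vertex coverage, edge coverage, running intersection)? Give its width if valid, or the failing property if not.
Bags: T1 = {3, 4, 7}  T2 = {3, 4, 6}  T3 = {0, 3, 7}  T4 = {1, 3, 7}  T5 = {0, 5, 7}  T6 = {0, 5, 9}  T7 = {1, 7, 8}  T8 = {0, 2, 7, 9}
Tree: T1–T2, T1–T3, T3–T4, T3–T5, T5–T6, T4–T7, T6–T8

No — bags containing vertex 7 are not connected in the tree.

A tree decomposition must satisfy three properties: every vertex lies in some bag; for every edge, both endpoints lie together in some bag; and for every vertex, the bags containing it form a connected subtree. Here bags containing vertex 7 are not connected in the tree, so the decomposition is invalid.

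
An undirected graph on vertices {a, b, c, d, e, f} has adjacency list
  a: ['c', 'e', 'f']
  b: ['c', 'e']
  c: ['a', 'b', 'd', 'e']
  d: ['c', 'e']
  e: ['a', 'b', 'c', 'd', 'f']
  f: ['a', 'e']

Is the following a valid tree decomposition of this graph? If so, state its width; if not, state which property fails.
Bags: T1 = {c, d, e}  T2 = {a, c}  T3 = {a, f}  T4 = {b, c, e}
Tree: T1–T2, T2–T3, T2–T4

No — edge (e,a) lies in no bag.

A tree decomposition must satisfy three properties: every vertex lies in some bag; for every edge, both endpoints lie together in some bag; and for every vertex, the bags containing it form a connected subtree. Here edge (e,a) lies in no bag, so the decomposition is invalid.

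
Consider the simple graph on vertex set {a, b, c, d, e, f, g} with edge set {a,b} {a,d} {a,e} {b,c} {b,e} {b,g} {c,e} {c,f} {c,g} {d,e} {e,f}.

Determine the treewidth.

2

A width-2 tree decomposition is:
Bags: B1 = {b, c, g}  B2 = {b, c, e}  B3 = {c, e, f}  B4 = {a, b, e}  B5 = {a, d, e}
Tree: B1–B2, B2–B3, B2–B4, B4–B5
The largest bag has 3 vertices, giving width 2; this decomposition certifies tw(G) ≤ 2. Conversely, {b, c, g} is a clique of size 3, and the vertices of any clique must share a bag in every tree decomposition; so some bag has ≥ 3 vertices and tw(G) ≥ 2. Combining the bounds, tw(G) = 2.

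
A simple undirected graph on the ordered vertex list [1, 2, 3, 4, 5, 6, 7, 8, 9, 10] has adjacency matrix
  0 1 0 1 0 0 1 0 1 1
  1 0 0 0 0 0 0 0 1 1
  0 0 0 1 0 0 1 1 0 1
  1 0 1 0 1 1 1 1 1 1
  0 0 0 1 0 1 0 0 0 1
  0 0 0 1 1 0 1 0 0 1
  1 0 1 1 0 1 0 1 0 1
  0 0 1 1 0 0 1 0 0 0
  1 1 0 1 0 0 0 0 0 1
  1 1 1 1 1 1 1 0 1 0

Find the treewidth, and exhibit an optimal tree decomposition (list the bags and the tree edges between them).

Each bag holds 4 vertices, so the decomposition has width 3, which upper-bounds the treewidth. Conversely, {1, 2, 9, 10} is a clique of size 4, and the vertices of any clique must share a bag in every tree decomposition; so some bag has ≥ 4 vertices and tw(G) ≥ 3. Hence tw(G) = 3 exactly.

Treewidth 3.
One such decomposition:
Bags: B1 = {3, 4, 7, 10}  B2 = {1, 4, 7, 10}  B3 = {1, 4, 9, 10}  B4 = {3, 4, 7, 8}  B5 = {4, 6, 7, 10}  B6 = {4, 5, 6, 10}  B7 = {1, 2, 9, 10}
Tree: B1–B2, B2–B3, B1–B4, B1–B5, B5–B6, B3–B7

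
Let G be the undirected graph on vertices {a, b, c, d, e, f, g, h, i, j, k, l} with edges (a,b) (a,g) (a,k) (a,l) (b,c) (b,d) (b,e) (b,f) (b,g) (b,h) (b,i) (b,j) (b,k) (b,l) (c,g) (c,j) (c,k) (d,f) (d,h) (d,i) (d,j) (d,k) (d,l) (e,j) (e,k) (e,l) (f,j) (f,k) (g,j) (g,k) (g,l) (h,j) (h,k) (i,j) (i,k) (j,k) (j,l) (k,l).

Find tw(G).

A width-4 tree decomposition is:
Bags: B1 = {b, g, j, k, l}  B2 = {b, d, j, k, l}  B3 = {a, b, g, k, l}  B4 = {b, c, g, j, k}  B5 = {b, e, j, k, l}  B6 = {b, d, h, j, k}  B7 = {b, d, i, j, k}  B8 = {b, d, f, j, k}
Tree: B1–B2, B1–B3, B1–B4, B2–B5, B2–B6, B2–B7, B6–B8
Each bag holds 5 vertices, so the decomposition has width 4, which upper-bounds the treewidth. On the other hand G contains the 5-clique {b, d, h, j, k}. A clique must lie in a single bag of any decomposition, so no decomposition can have width below 4. Combining the bounds, tw(G) = 4.

4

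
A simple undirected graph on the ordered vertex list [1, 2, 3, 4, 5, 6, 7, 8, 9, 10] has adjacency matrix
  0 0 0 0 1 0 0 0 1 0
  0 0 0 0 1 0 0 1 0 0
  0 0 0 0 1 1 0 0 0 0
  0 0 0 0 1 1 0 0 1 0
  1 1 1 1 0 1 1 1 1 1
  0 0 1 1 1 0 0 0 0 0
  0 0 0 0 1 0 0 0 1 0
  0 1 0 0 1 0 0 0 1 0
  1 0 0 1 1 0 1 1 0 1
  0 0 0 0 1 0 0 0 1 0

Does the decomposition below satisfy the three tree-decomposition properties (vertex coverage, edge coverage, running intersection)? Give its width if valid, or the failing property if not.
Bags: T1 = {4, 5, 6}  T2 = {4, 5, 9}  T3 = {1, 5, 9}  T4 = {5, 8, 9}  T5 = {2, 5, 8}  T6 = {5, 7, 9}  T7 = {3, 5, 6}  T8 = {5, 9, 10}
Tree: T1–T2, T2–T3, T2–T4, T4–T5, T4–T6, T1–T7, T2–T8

Yes; width 2.

Every vertex of G appears in some bag (union = {1, 2, 3, 4, 5, 6, 7, 8, 9, 10}); every edge is covered by a bag; and for each vertex v the set of bags containing v is connected in the bag tree. The decomposition is therefore valid. The largest bag has 3 vertices, so the width is 2.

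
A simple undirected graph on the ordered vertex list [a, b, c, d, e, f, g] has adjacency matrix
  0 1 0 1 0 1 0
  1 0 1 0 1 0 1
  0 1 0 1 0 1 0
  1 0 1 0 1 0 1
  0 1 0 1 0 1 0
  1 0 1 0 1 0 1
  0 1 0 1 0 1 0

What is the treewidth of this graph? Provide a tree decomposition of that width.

Treewidth 3.
Bags: B1 = {b, c, d, f}  B2 = {a, b, d, f}  B3 = {b, d, e, f}  B4 = {b, d, f, g}
Tree: B1–B2, B2–B3, B3–B4

The largest bag has 4 vertices, giving width 3; this decomposition certifies tw(G) ≤ 3. For the lower bound: the 4 vertex sets {b,c}, {a,f}, {d}, {e} are disjoint, each induces a connected subgraph, and every pair is joined by at least one edge of G. Contracting each set to a single vertex therefore yields K_{4} as a minor, and since treewidth is minor-monotone, tw(G) ≥ tw(K_{4}) = 3. Combining the bounds, tw(G) = 3.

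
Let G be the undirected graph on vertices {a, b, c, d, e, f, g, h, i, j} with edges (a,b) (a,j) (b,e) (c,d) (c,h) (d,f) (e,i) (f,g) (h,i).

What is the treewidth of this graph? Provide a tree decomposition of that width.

Treewidth 1.
One optimal decomposition is:
Bags: B1 = {f, g}  B2 = {d, f}  B3 = {c, d}  B4 = {c, h}  B5 = {h, i}  B6 = {e, i}  B7 = {b, e}  B8 = {a, b}  B9 = {a, j}
Tree: B1–B2, B2–B3, B3–B4, B4–B5, B5–B6, B6–B7, B7–B8, B8–B9

Each bag holds 2 vertices, so the decomposition has width 1, which upper-bounds the treewidth. Any graph with an edge has treewidth ≥ 1, and G has the edge g–f. Therefore the treewidth is 1.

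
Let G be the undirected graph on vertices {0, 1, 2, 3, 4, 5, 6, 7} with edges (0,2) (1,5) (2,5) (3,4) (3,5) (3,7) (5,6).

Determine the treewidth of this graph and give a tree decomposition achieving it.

Treewidth 1.
Bags: B1 = {5, 6}  B2 = {3, 5}  B3 = {1, 5}  B4 = {2, 5}  B5 = {3, 4}  B6 = {3, 7}  B7 = {0, 2}
Tree: B1–B2, B1–B3, B2–B4, B2–B5, B5–B6, B4–B7

The largest bag has 2 vertices, giving width 1; this decomposition certifies tw(G) ≤ 1. Any graph with an edge has treewidth ≥ 1, and G has the edge 5–6. Hence tw(G) = 1 exactly.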